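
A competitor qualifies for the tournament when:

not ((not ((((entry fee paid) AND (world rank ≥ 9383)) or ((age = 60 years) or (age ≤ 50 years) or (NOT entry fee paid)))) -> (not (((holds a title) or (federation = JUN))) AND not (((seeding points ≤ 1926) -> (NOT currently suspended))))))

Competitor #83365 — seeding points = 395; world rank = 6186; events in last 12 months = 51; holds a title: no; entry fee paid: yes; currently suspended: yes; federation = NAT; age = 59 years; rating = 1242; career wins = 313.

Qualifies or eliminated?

Eliminated

Atomic conditions:
  entry fee paid: yes → true
  world rank ≥ 9383: 6186 ≥ 9383 is false
  age = 60 years: 59 == 60 is false
  age ≤ 50 years: 59 ≤ 50 is false
  NOT entry fee paid: yes → false
  holds a title: no → false
  federation = JUN: NAT == JUN is false
  seeding points ≤ 1926: 395 ≤ 1926 is true
  NOT currently suspended: yes → false
Combine:
[1.1.1.1] true AND false = false
[1.1.1.2] false OR false OR false = false
[1.1.1] false OR false = false
[1.1] NOT false = true
[1.2.1.1] false OR false = false
[1.2.1] NOT false = true
[1.2.2.1] true → false = false
[1.2.2] NOT false = true
[1.2] true AND true = true
[1] true → true = true
[root] NOT true = false
Overall: false → eliminated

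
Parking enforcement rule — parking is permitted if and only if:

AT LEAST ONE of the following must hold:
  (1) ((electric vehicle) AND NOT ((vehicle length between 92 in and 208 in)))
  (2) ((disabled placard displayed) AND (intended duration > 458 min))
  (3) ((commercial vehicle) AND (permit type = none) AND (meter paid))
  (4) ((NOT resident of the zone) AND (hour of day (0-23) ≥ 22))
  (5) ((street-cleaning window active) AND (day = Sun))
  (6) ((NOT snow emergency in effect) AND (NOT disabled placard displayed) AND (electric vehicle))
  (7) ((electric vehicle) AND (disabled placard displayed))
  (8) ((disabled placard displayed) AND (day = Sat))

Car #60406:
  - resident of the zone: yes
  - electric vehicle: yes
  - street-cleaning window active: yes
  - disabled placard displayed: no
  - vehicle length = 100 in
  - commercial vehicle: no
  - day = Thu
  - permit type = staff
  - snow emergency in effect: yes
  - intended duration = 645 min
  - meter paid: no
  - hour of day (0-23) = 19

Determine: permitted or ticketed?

Atomic conditions:
  electric vehicle: yes → true
  vehicle length between 92 in and 208 in: 100 in [92, 208] is true
  disabled placard displayed: no → false
  intended duration > 458 min: 645 > 458 is true
  commercial vehicle: no → false
  permit type = none: staff == none is false
  meter paid: no → false
  NOT resident of the zone: yes → false
  hour of day (0-23) ≥ 22: 19 ≥ 22 is false
  street-cleaning window active: yes → true
  day = Sun: Thu == Sun is false
  NOT snow emergency in effect: yes → false
  NOT disabled placard displayed: no → true
  day = Sat: Thu == Sat is false
Combine:
[1.2] NOT true = false
[1] true AND false = false
[2] false AND true = false
[3] false AND false AND false = false
[4] false AND false = false
[5] true AND false = false
[6] false AND true AND true = false
[7] true AND false = false
[8] false AND false = false
[root] false OR false OR false OR false OR false OR false OR false OR false = false
Overall: false → ticketed

Ticketed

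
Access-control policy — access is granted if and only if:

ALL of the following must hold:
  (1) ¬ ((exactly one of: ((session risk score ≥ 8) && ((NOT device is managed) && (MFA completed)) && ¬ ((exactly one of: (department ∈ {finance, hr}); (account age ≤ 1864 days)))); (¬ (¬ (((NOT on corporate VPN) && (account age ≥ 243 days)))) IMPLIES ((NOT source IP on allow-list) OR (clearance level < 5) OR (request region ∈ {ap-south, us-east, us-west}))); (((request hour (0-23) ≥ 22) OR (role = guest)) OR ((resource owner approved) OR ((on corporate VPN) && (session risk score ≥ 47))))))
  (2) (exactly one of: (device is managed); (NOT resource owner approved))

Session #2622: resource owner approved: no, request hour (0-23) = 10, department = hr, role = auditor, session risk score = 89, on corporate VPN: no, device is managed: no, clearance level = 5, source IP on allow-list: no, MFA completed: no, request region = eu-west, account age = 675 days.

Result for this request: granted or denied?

Denied

Atomic conditions:
  session risk score ≥ 8: 89 ≥ 8 is true
  NOT device is managed: no → true
  MFA completed: no → false
  department ∈ {finance, hr}: hr is in the set → true
  account age ≤ 1864 days: 675 ≤ 1864 is true
  NOT on corporate VPN: no → true
  account age ≥ 243 days: 675 ≥ 243 is true
  NOT source IP on allow-list: no → true
  clearance level < 5: 5 < 5 is false
  request region ∈ {ap-south, us-east, us-west}: eu-west is not in the set → false
  request hour (0-23) ≥ 22: 10 ≥ 22 is false
  role = guest: auditor == guest is false
  resource owner approved: no → false
  on corporate VPN: no → false
  session risk score ≥ 47: 89 ≥ 47 is true
  device is managed: no → false
  NOT resource owner approved: no → true
Combine:
[1.1.1.2] true AND false = false
[1.1.1.3.1] exactly-one(true, true) = false
[1.1.1.3] NOT false = true
[1.1.1] true AND false AND true = false
[1.1.2.1.1.1] true AND true = true
[1.1.2.1.1] NOT true = false
[1.1.2.1] NOT false = true
[1.1.2.2] true OR false OR false = true
[1.1.2] true → true = true
[1.1.3.1] false OR false = false
[1.1.3.2.2] false AND true = false
[1.1.3.2] false OR false = false
[1.1.3] false OR false = false
[1.1] exactly-one(false, true, false) = true
[1] NOT true = false
[2] exactly-one(false, true) = true
[root] false AND true = false
Overall: false → denied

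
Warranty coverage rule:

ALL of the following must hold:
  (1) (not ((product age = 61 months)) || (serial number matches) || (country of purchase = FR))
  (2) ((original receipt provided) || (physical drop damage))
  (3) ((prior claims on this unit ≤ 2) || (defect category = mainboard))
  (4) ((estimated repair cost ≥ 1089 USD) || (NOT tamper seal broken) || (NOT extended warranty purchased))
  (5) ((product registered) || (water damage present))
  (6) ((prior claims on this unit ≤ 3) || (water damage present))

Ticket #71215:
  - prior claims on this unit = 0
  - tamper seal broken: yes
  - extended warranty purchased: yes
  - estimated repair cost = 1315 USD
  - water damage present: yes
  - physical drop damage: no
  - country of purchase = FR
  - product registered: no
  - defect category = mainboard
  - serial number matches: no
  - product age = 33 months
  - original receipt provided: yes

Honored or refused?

Atomic conditions:
  product age = 61 months: 33 == 61 is false
  serial number matches: no → false
  country of purchase = FR: FR == FR is true
  original receipt provided: yes → true
  physical drop damage: no → false
  prior claims on this unit ≤ 2: 0 ≤ 2 is true
  defect category = mainboard: mainboard == mainboard is true
  estimated repair cost ≥ 1089 USD: 1315 ≥ 1089 is true
  NOT tamper seal broken: yes → false
  NOT extended warranty purchased: yes → false
  product registered: no → false
  water damage present: yes → true
  prior claims on this unit ≤ 3: 0 ≤ 3 is true
Combine:
[1.1] NOT false = true
[1] true OR false OR true = true
[2] true OR false = true
[3] true OR true = true
[4] true OR false OR false = true
[5] false OR true = true
[6] true OR true = true
[root] true AND true AND true AND true AND true AND true = true
Overall: true → honored

Honored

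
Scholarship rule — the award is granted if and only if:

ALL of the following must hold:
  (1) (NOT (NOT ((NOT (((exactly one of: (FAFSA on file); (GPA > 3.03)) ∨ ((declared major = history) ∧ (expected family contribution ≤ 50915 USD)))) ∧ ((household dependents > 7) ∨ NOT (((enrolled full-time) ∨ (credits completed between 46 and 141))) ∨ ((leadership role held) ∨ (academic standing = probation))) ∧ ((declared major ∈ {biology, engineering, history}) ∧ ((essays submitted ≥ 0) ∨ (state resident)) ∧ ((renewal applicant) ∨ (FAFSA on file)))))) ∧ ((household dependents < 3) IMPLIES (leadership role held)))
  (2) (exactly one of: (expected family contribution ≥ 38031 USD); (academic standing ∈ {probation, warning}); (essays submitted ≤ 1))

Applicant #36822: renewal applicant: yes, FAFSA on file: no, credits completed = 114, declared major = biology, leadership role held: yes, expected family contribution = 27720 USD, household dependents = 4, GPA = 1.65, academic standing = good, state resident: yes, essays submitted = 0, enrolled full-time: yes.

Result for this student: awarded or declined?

Atomic conditions:
  FAFSA on file: no → false
  GPA > 3.03: 1.65 > 3.03 is false
  declared major = history: biology == history is false
  expected family contribution ≤ 50915 USD: 27720 ≤ 50915 is true
  household dependents > 7: 4 > 7 is false
  enrolled full-time: yes → true
  credits completed between 46 and 141: 114 in [46, 141] is true
  leadership role held: yes → true
  academic standing = probation: good == probation is false
  declared major ∈ {biology, engineering, history}: biology is in the set → true
  essays submitted ≥ 0: 0 ≥ 0 is true
  state resident: yes → true
  renewal applicant: yes → true
  household dependents < 3: 4 < 3 is false
  expected family contribution ≥ 38031 USD: 27720 ≥ 38031 is false
  academic standing ∈ {probation, warning}: good is not in the set → false
  essays submitted ≤ 1: 0 ≤ 1 is true
Combine:
[1.1.1.1.1.1.1] exactly-one(false, false) = false
[1.1.1.1.1.1.2] false AND true = false
[1.1.1.1.1.1] false OR false = false
[1.1.1.1.1] NOT false = true
[1.1.1.1.2.2.1] true OR true = true
[1.1.1.1.2.2] NOT true = false
[1.1.1.1.2.3] true OR false = true
[1.1.1.1.2] false OR false OR true = true
[1.1.1.1.3.2] true OR true = true
[1.1.1.1.3.3] true OR false = true
[1.1.1.1.3] true AND true AND true = true
[1.1.1.1] true AND true AND true = true
[1.1.1] NOT true = false
[1.1] NOT false = true
[1.2] false → true (antecedent false ⇒ implication holds) = true
[1] true AND true = true
[2] exactly-one(false, false, true) = true
[root] true AND true = true
Overall: true → awarded

Awarded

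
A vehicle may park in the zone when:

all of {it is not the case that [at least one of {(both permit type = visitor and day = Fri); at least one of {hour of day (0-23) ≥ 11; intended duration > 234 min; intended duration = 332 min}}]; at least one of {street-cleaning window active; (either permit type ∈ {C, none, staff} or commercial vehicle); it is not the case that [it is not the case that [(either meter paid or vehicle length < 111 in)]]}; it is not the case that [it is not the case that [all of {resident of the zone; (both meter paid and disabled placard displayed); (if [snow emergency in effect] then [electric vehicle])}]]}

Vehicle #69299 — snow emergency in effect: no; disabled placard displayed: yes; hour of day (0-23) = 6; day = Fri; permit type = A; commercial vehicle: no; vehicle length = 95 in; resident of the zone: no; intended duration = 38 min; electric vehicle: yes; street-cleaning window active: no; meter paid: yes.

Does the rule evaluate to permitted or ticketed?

Ticketed

Atomic conditions:
  permit type = visitor: A == visitor is false
  day = Fri: Fri == Fri is true
  hour of day (0-23) ≥ 11: 6 ≥ 11 is false
  intended duration > 234 min: 38 > 234 is false
  intended duration = 332 min: 38 == 332 is false
  street-cleaning window active: no → false
  permit type ∈ {C, none, staff}: A is not in the set → false
  commercial vehicle: no → false
  meter paid: yes → true
  vehicle length < 111 in: 95 < 111 is true
  resident of the zone: no → false
  disabled placard displayed: yes → true
  snow emergency in effect: no → false
  electric vehicle: yes → true
Combine:
[1.1.1] false AND true = false
[1.1.2] false OR false OR false = false
[1.1] false OR false = false
[1] NOT false = true
[2.2] false OR false = false
[2.3.1.1] true OR true = true
[2.3.1] NOT true = false
[2.3] NOT false = true
[2] false OR false OR true = true
[3.1.1.2] true AND true = true
[3.1.1.3] false → true (antecedent false ⇒ implication holds) = true
[3.1.1] false AND true AND true = false
[3.1] NOT false = true
[3] NOT true = false
[root] true AND true AND false = false
Overall: false → ticketed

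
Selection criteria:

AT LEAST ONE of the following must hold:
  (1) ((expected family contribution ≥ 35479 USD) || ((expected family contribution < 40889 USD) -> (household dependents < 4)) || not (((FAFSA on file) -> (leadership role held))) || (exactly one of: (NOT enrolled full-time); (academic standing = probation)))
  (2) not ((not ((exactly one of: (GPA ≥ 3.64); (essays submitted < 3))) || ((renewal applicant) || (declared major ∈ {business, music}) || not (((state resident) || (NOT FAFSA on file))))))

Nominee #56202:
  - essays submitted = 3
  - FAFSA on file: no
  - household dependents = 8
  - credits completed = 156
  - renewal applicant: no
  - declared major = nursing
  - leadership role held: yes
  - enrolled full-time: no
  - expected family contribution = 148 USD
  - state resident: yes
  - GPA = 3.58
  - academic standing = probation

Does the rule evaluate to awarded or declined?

Declined

Atomic conditions:
  expected family contribution ≥ 35479 USD: 148 ≥ 35479 is false
  expected family contribution < 40889 USD: 148 < 40889 is true
  household dependents < 4: 8 < 4 is false
  FAFSA on file: no → false
  leadership role held: yes → true
  NOT enrolled full-time: no → true
  academic standing = probation: probation == probation is true
  GPA ≥ 3.64: 3.58 ≥ 3.64 is false
  essays submitted < 3: 3 < 3 is false
  renewal applicant: no → false
  declared major ∈ {business, music}: nursing is not in the set → false
  state resident: yes → true
  NOT FAFSA on file: no → true
Combine:
[1.2] true → false = false
[1.3.1] false → true (antecedent false ⇒ implication holds) = true
[1.3] NOT true = false
[1.4] exactly-one(true, true) = false
[1] false OR false OR false OR false = false
[2.1.1.1] exactly-one(false, false) = false
[2.1.1] NOT false = true
[2.1.2.3.1] true OR true = true
[2.1.2.3] NOT true = false
[2.1.2] false OR false OR false = false
[2.1] true OR false = true
[2] NOT true = false
[root] false OR false = false
Overall: false → declined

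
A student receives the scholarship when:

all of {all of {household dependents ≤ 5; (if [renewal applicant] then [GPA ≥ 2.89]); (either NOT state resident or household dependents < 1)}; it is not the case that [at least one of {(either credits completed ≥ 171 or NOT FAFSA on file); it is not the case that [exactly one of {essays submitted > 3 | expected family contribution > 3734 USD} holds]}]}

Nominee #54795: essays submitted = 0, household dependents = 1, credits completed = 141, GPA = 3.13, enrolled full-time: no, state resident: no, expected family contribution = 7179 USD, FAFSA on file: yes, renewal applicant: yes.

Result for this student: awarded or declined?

Awarded

Atomic conditions:
  household dependents ≤ 5: 1 ≤ 5 is true
  renewal applicant: yes → true
  GPA ≥ 2.89: 3.13 ≥ 2.89 is true
  NOT state resident: no → true
  household dependents < 1: 1 < 1 is false
  credits completed ≥ 171: 141 ≥ 171 is false
  NOT FAFSA on file: yes → false
  essays submitted > 3: 0 > 3 is false
  expected family contribution > 3734 USD: 7179 > 3734 is true
Combine:
[1.2] true → true = true
[1.3] true OR false = true
[1] true AND true AND true = true
[2.1.1] false OR false = false
[2.1.2.1] exactly-one(false, true) = true
[2.1.2] NOT true = false
[2.1] false OR false = false
[2] NOT false = true
[root] true AND true = true
Overall: true → awarded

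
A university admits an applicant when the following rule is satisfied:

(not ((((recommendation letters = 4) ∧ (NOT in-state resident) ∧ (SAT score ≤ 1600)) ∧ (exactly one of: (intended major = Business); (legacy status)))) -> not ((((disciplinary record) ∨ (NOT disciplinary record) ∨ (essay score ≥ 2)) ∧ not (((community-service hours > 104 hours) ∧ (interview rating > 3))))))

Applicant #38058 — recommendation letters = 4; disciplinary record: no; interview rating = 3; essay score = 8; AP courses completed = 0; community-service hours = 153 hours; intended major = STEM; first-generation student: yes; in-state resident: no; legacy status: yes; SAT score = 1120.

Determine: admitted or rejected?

Admitted

Atomic conditions:
  recommendation letters = 4: 4 == 4 is true
  NOT in-state resident: no → true
  SAT score ≤ 1600: 1120 ≤ 1600 is true
  intended major = Business: STEM == Business is false
  legacy status: yes → true
  disciplinary record: no → false
  NOT disciplinary record: no → true
  essay score ≥ 2: 8 ≥ 2 is true
  community-service hours > 104 hours: 153 > 104 is true
  interview rating > 3: 3 > 3 is false
Combine:
[1.1.1] true AND true AND true = true
[1.1.2] exactly-one(false, true) = true
[1.1] true AND true = true
[1] NOT true = false
[2.1.1] false OR true OR true = true
[2.1.2.1] true AND false = false
[2.1.2] NOT false = true
[2.1] true AND true = true
[2] NOT true = false
[root] false → false (antecedent false ⇒ implication holds) = true
Overall: true → admitted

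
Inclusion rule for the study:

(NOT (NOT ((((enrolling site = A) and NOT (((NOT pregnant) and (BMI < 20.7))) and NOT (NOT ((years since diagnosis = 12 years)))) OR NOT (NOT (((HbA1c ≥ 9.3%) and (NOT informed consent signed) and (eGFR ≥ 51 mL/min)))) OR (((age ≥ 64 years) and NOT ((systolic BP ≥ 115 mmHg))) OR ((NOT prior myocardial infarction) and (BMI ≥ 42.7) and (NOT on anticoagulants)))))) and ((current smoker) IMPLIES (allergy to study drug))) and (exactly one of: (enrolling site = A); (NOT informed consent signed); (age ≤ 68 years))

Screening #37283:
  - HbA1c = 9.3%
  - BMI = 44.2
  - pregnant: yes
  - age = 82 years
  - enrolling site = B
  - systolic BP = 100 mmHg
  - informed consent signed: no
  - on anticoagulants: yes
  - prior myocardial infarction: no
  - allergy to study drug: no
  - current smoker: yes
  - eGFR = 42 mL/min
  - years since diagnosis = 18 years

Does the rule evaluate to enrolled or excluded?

Atomic conditions:
  enrolling site = A: B == A is false
  NOT pregnant: yes → false
  BMI < 20.7: 44.2 < 20.7 is false
  years since diagnosis = 12 years: 18 == 12 is false
  HbA1c ≥ 9.3%: 9.3 ≥ 9.3 is true
  NOT informed consent signed: no → true
  eGFR ≥ 51 mL/min: 42 ≥ 51 is false
  age ≥ 64 years: 82 ≥ 64 is true
  systolic BP ≥ 115 mmHg: 100 ≥ 115 is false
  NOT prior myocardial infarction: no → true
  BMI ≥ 42.7: 44.2 ≥ 42.7 is true
  NOT on anticoagulants: yes → false
  current smoker: yes → true
  allergy to study drug: no → false
  age ≤ 68 years: 82 ≤ 68 is false
Combine:
[1.1.1.1.1.2.1] false AND false = false
[1.1.1.1.1.2] NOT false = true
[1.1.1.1.1.3.1] NOT false = true
[1.1.1.1.1.3] NOT true = false
[1.1.1.1.1] false AND true AND false = false
[1.1.1.1.2.1.1] true AND true AND false = false
[1.1.1.1.2.1] NOT false = true
[1.1.1.1.2] NOT true = false
[1.1.1.1.3.1.2] NOT false = true
[1.1.1.1.3.1] true AND true = true
[1.1.1.1.3.2] true AND true AND false = false
[1.1.1.1.3] true OR false = true
[1.1.1.1] false OR false OR true = true
[1.1.1] NOT true = false
[1.1] NOT false = true
[1.2] true → false = false
[1] true AND false = false
[2] exactly-one(false, true, false) = true
[root] false AND true = false
Overall: false → excluded

Excluded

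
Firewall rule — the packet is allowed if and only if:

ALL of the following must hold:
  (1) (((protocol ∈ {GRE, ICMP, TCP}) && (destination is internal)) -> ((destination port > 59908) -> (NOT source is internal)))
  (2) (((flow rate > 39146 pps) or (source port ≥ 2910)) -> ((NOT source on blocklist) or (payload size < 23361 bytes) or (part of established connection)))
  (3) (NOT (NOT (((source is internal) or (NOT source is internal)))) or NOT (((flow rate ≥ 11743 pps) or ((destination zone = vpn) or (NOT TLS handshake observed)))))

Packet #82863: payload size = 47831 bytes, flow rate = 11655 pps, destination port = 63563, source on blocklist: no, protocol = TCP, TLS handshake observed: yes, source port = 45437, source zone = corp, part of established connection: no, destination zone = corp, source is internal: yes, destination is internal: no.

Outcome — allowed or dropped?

Allowed

Atomic conditions:
  protocol ∈ {GRE, ICMP, TCP}: TCP is in the set → true
  destination is internal: no → false
  destination port > 59908: 63563 > 59908 is true
  NOT source is internal: yes → false
  flow rate > 39146 pps: 11655 > 39146 is false
  source port ≥ 2910: 45437 ≥ 2910 is true
  NOT source on blocklist: no → true
  payload size < 23361 bytes: 47831 < 23361 is false
  part of established connection: no → false
  source is internal: yes → true
  flow rate ≥ 11743 pps: 11655 ≥ 11743 is false
  destination zone = vpn: corp == vpn is false
  NOT TLS handshake observed: yes → false
Combine:
[1.1] true AND false = false
[1.2] true → false = false
[1] false → false (antecedent false ⇒ implication holds) = true
[2.1] false OR true = true
[2.2] true OR false OR false = true
[2] true → true = true
[3.1.1.1] true OR false = true
[3.1.1] NOT true = false
[3.1] NOT false = true
[3.2.1.2] false OR false = false
[3.2.1] false OR false = false
[3.2] NOT false = true
[3] true OR true = true
[root] true AND true AND true = true
Overall: true → allowed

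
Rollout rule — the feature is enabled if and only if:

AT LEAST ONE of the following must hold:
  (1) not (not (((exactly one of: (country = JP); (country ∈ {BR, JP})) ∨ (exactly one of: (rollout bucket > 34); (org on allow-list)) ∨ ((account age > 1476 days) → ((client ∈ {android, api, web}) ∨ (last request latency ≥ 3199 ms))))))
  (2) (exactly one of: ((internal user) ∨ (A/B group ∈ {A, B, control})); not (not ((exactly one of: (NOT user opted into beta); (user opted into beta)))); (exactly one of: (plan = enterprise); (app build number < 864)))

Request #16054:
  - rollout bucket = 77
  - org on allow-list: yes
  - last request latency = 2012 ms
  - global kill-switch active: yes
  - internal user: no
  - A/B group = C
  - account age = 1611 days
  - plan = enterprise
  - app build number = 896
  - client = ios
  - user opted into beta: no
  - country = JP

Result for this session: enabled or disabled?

Atomic conditions:
  country = JP: JP == JP is true
  country ∈ {BR, JP}: JP is in the set → true
  rollout bucket > 34: 77 > 34 is true
  org on allow-list: yes → true
  account age > 1476 days: 1611 > 1476 is true
  client ∈ {android, api, web}: ios is not in the set → false
  last request latency ≥ 3199 ms: 2012 ≥ 3199 is false
  internal user: no → false
  A/B group ∈ {A, B, control}: C is not in the set → false
  NOT user opted into beta: no → true
  user opted into beta: no → false
  plan = enterprise: enterprise == enterprise is true
  app build number < 864: 896 < 864 is false
Combine:
[1.1.1.1] exactly-one(true, true) = false
[1.1.1.2] exactly-one(true, true) = false
[1.1.1.3.2] false OR false = false
[1.1.1.3] true → false = false
[1.1.1] false OR false OR false = false
[1.1] NOT false = true
[1] NOT true = false
[2.1] false OR false = false
[2.2.1.1] exactly-one(true, false) = true
[2.2.1] NOT true = false
[2.2] NOT false = true
[2.3] exactly-one(true, false) = true
[2] exactly-one(false, true, true) = false
[root] false OR false = false
Overall: false → disabled

Disabled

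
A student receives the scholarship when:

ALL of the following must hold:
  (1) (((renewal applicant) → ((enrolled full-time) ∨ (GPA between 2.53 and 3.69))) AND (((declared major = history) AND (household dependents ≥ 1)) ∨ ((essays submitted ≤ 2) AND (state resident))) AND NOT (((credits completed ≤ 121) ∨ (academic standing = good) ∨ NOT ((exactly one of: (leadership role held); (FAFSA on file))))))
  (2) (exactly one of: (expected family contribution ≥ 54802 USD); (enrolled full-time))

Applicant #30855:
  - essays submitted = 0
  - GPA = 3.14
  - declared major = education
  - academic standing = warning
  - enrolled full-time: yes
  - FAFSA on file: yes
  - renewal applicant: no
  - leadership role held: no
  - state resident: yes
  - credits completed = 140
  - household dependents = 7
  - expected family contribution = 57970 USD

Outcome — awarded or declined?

Atomic conditions:
  renewal applicant: no → false
  enrolled full-time: yes → true
  GPA between 2.53 and 3.69: 3.14 in [2.53, 3.69] is true
  declared major = history: education == history is false
  household dependents ≥ 1: 7 ≥ 1 is true
  essays submitted ≤ 2: 0 ≤ 2 is true
  state resident: yes → true
  credits completed ≤ 121: 140 ≤ 121 is false
  academic standing = good: warning == good is false
  leadership role held: no → false
  FAFSA on file: yes → true
  expected family contribution ≥ 54802 USD: 57970 ≥ 54802 is true
Combine:
[1.1.2] true OR true = true
[1.1] false → true (antecedent false ⇒ implication holds) = true
[1.2.1] false AND true = false
[1.2.2] true AND true = true
[1.2] false OR true = true
[1.3.1.3.1] exactly-one(false, true) = true
[1.3.1.3] NOT true = false
[1.3.1] false OR false OR false = false
[1.3] NOT false = true
[1] true AND true AND true = true
[2] exactly-one(true, true) = false
[root] true AND false = false
Overall: false → declined

Declined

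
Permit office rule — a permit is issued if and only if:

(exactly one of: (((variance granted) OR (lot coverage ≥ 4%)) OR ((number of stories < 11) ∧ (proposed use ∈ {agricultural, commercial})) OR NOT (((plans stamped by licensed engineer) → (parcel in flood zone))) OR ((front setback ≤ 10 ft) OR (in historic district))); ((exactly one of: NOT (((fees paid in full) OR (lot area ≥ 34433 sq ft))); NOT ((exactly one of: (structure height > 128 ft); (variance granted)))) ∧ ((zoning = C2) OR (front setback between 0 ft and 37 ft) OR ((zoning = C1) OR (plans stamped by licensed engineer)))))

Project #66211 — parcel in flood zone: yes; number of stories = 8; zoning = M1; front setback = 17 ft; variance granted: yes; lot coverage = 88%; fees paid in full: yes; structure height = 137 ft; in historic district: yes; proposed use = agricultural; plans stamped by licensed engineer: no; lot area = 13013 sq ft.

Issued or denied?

Denied

Atomic conditions:
  variance granted: yes → true
  lot coverage ≥ 4%: 88 ≥ 4 is true
  number of stories < 11: 8 < 11 is true
  proposed use ∈ {agricultural, commercial}: agricultural is in the set → true
  plans stamped by licensed engineer: no → false
  parcel in flood zone: yes → true
  front setback ≤ 10 ft: 17 ≤ 10 is false
  in historic district: yes → true
  fees paid in full: yes → true
  lot area ≥ 34433 sq ft: 13013 ≥ 34433 is false
  structure height > 128 ft: 137 > 128 is true
  zoning = C2: M1 == C2 is false
  front setback between 0 ft and 37 ft: 17 in [0, 37] is true
  zoning = C1: M1 == C1 is false
Combine:
[1.1] true OR true = true
[1.2] true AND true = true
[1.3.1] false → true (antecedent false ⇒ implication holds) = true
[1.3] NOT true = false
[1.4] false OR true = true
[1] true OR true OR false OR true = true
[2.1.1.1] true OR false = true
[2.1.1] NOT true = false
[2.1.2.1] exactly-one(true, true) = false
[2.1.2] NOT false = true
[2.1] exactly-one(false, true) = true
[2.2.3] false OR false = false
[2.2] false OR true OR false = true
[2] true AND true = true
[root] exactly-one(true, true) = false
Overall: false → denied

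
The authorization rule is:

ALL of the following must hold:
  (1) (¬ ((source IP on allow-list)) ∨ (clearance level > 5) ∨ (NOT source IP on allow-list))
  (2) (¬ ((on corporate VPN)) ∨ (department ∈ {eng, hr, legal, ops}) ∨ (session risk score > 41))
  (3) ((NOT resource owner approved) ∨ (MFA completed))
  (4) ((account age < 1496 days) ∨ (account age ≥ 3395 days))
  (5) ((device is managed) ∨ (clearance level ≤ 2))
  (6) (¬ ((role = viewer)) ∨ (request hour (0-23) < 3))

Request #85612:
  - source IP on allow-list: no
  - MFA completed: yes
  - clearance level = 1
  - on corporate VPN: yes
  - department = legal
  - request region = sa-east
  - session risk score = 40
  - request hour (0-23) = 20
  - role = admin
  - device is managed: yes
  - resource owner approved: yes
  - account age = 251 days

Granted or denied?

Atomic conditions:
  source IP on allow-list: no → false
  clearance level > 5: 1 > 5 is false
  NOT source IP on allow-list: no → true
  on corporate VPN: yes → true
  department ∈ {eng, hr, legal, ops}: legal is in the set → true
  session risk score > 41: 40 > 41 is false
  NOT resource owner approved: yes → false
  MFA completed: yes → true
  account age < 1496 days: 251 < 1496 is true
  account age ≥ 3395 days: 251 ≥ 3395 is false
  device is managed: yes → true
  clearance level ≤ 2: 1 ≤ 2 is true
  role = viewer: admin == viewer is false
  request hour (0-23) < 3: 20 < 3 is false
Combine:
[1.1] NOT false = true
[1] true OR false OR true = true
[2.1] NOT true = false
[2] false OR true OR false = true
[3] false OR true = true
[4] true OR false = true
[5] true OR true = true
[6.1] NOT false = true
[6] true OR false = true
[root] true AND true AND true AND true AND true AND true = true
Overall: true → granted

Granted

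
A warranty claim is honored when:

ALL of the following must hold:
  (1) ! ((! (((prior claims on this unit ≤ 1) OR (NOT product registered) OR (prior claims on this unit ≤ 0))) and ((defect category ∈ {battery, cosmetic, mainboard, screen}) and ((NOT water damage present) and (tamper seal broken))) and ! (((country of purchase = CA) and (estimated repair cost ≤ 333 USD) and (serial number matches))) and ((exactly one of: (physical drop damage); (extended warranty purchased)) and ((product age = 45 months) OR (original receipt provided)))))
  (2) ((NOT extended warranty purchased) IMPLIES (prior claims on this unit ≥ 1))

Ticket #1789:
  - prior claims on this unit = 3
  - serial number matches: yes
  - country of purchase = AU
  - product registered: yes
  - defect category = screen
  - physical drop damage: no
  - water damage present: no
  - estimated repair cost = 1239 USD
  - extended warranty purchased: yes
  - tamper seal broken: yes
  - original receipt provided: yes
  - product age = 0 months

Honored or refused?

Atomic conditions:
  prior claims on this unit ≤ 1: 3 ≤ 1 is false
  NOT product registered: yes → false
  prior claims on this unit ≤ 0: 3 ≤ 0 is false
  defect category ∈ {battery, cosmetic, mainboard, screen}: screen is in the set → true
  NOT water damage present: no → true
  tamper seal broken: yes → true
  country of purchase = CA: AU == CA is false
  estimated repair cost ≤ 333 USD: 1239 ≤ 333 is false
  serial number matches: yes → true
  physical drop damage: no → false
  extended warranty purchased: yes → true
  product age = 45 months: 0 == 45 is false
  original receipt provided: yes → true
  NOT extended warranty purchased: yes → false
  prior claims on this unit ≥ 1: 3 ≥ 1 is true
Combine:
[1.1.1.1] false OR false OR false = false
[1.1.1] NOT false = true
[1.1.2.2] true AND true = true
[1.1.2] true AND true = true
[1.1.3.1] false AND false AND true = false
[1.1.3] NOT false = true
[1.1.4.1] exactly-one(false, true) = true
[1.1.4.2] false OR true = true
[1.1.4] true AND true = true
[1.1] true AND true AND true AND true = true
[1] NOT true = false
[2] false → true (antecedent false ⇒ implication holds) = true
[root] false AND true = false
Overall: false → refused

Refused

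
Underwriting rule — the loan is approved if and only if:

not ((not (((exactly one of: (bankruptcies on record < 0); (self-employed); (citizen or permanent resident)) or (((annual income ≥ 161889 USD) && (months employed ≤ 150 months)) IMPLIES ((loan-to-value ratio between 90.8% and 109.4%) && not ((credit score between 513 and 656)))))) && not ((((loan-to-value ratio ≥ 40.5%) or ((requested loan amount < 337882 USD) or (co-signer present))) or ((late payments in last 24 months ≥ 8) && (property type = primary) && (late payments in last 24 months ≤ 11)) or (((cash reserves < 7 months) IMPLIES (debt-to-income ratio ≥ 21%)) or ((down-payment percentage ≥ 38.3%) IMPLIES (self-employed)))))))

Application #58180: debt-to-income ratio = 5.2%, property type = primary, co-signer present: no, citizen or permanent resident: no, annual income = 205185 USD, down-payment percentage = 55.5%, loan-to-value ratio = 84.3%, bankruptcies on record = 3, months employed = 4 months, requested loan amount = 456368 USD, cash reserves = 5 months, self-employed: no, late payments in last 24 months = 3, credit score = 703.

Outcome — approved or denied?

Approved

Atomic conditions:
  bankruptcies on record < 0: 3 < 0 is false
  self-employed: no → false
  citizen or permanent resident: no → false
  annual income ≥ 161889 USD: 205185 ≥ 161889 is true
  months employed ≤ 150 months: 4 ≤ 150 is true
  loan-to-value ratio between 90.8% and 109.4%: 84.3 in [90.8, 109.4] is false
  credit score between 513 and 656: 703 in [513, 656] is false
  loan-to-value ratio ≥ 40.5%: 84.3 ≥ 40.5 is true
  requested loan amount < 337882 USD: 456368 < 337882 is false
  co-signer present: no → false
  late payments in last 24 months ≥ 8: 3 ≥ 8 is false
  property type = primary: primary == primary is true
  late payments in last 24 months ≤ 11: 3 ≤ 11 is true
  cash reserves < 7 months: 5 < 7 is true
  debt-to-income ratio ≥ 21%: 5.2 ≥ 21 is false
  down-payment percentage ≥ 38.3%: 55.5 ≥ 38.3 is true
Combine:
[1.1.1.1] exactly-one(false, false, false) = false
[1.1.1.2.1] true AND true = true
[1.1.1.2.2.2] NOT false = true
[1.1.1.2.2] false AND true = false
[1.1.1.2] true → false = false
[1.1.1] false OR false = false
[1.1] NOT false = true
[1.2.1.1.2] false OR false = false
[1.2.1.1] true OR false = true
[1.2.1.2] false AND true AND true = false
[1.2.1.3.1] true → false = false
[1.2.1.3.2] true → false = false
[1.2.1.3] false OR false = false
[1.2.1] true OR false OR false = true
[1.2] NOT true = false
[1] true AND false = false
[root] NOT false = true
Overall: true → approved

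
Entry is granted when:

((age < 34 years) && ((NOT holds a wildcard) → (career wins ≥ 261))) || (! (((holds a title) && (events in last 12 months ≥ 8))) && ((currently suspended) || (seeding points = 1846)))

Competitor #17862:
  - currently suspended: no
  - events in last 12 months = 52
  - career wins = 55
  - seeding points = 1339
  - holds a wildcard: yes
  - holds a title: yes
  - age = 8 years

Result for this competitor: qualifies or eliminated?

Qualifies

Atomic conditions:
  age < 34 years: 8 < 34 is true
  NOT holds a wildcard: yes → false
  career wins ≥ 261: 55 ≥ 261 is false
  holds a title: yes → true
  events in last 12 months ≥ 8: 52 ≥ 8 is true
  currently suspended: no → false
  seeding points = 1846: 1339 == 1846 is false
Combine:
[1.2] false → false (antecedent false ⇒ implication holds) = true
[1] true AND true = true
[2.1.1] true AND true = true
[2.1] NOT true = false
[2.2] false OR false = false
[2] false AND false = false
[root] true OR false = true
Overall: true → qualifies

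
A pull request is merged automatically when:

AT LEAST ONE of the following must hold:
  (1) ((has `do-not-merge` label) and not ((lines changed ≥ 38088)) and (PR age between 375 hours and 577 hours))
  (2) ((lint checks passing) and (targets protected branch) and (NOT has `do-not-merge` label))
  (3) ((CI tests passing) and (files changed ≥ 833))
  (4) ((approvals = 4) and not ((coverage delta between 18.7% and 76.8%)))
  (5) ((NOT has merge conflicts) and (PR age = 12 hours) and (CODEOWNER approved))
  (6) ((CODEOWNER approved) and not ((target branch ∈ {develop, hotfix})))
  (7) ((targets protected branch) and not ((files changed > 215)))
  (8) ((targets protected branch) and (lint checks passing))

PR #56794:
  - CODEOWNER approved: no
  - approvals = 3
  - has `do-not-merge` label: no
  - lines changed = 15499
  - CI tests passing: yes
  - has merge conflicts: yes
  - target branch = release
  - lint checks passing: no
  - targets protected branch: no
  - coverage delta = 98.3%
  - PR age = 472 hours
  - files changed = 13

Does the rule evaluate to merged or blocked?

Atomic conditions:
  has `do-not-merge` label: no → false
  lines changed ≥ 38088: 15499 ≥ 38088 is false
  PR age between 375 hours and 577 hours: 472 in [375, 577] is true
  lint checks passing: no → false
  targets protected branch: no → false
  NOT has `do-not-merge` label: no → true
  CI tests passing: yes → true
  files changed ≥ 833: 13 ≥ 833 is false
  approvals = 4: 3 == 4 is false
  coverage delta between 18.7% and 76.8%: 98.3 in [18.7, 76.8] is false
  NOT has merge conflicts: yes → false
  PR age = 12 hours: 472 == 12 is false
  CODEOWNER approved: no → false
  target branch ∈ {develop, hotfix}: release is not in the set → false
  files changed > 215: 13 > 215 is false
Combine:
[1.2] NOT false = true
[1] false AND true AND true = false
[2] false AND false AND true = false
[3] true AND false = false
[4.2] NOT false = true
[4] false AND true = false
[5] false AND false AND false = false
[6.2] NOT false = true
[6] false AND true = false
[7.2] NOT false = true
[7] false AND true = false
[8] false AND false = false
[root] false OR false OR false OR false OR false OR false OR false OR false = false
Overall: false → blocked

Blocked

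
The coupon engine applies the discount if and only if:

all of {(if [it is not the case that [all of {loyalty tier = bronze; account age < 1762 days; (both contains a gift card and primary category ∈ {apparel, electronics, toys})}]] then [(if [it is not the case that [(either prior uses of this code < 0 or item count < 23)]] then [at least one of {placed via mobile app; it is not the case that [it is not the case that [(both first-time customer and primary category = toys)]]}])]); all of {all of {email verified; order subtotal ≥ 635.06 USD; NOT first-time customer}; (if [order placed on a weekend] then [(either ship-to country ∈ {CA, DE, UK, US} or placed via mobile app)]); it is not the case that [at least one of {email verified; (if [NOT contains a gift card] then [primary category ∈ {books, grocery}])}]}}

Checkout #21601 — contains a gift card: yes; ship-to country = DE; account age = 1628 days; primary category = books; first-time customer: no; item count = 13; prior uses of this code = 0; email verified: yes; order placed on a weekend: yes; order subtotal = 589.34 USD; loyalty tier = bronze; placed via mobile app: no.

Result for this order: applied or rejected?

Atomic conditions:
  loyalty tier = bronze: bronze == bronze is true
  account age < 1762 days: 1628 < 1762 is true
  contains a gift card: yes → true
  primary category ∈ {apparel, electronics, toys}: books is not in the set → false
  prior uses of this code < 0: 0 < 0 is false
  item count < 23: 13 < 23 is true
  placed via mobile app: no → false
  first-time customer: no → false
  primary category = toys: books == toys is false
  email verified: yes → true
  order subtotal ≥ 635.06 USD: 589.34 ≥ 635.06 is false
  NOT first-time customer: no → true
  order placed on a weekend: yes → true
  ship-to country ∈ {CA, DE, UK, US}: DE is in the set → true
  NOT contains a gift card: yes → false
  primary category ∈ {books, grocery}: books is in the set → true
Combine:
[1.1.1.3] true AND false = false
[1.1.1] true AND true AND false = false
[1.1] NOT false = true
[1.2.1.1] false OR true = true
[1.2.1] NOT true = false
[1.2.2.2.1.1] false AND false = false
[1.2.2.2.1] NOT false = true
[1.2.2.2] NOT true = false
[1.2.2] false OR false = false
[1.2] false → false (antecedent false ⇒ implication holds) = true
[1] true → true = true
[2.1] true AND false AND true = false
[2.2.2] true OR false = true
[2.2] true → true = true
[2.3.1.2] false → true (antecedent false ⇒ implication holds) = true
[2.3.1] true OR true = true
[2.3] NOT true = false
[2] false AND true AND false = false
[root] true AND false = false
Overall: false → rejected

Rejected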